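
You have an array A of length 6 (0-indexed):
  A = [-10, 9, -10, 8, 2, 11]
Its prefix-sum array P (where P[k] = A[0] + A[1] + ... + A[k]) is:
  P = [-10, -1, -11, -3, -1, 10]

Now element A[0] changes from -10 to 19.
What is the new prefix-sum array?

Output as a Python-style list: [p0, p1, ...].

Change: A[0] -10 -> 19, delta = 29
P[k] for k < 0: unchanged (A[0] not included)
P[k] for k >= 0: shift by delta = 29
  P[0] = -10 + 29 = 19
  P[1] = -1 + 29 = 28
  P[2] = -11 + 29 = 18
  P[3] = -3 + 29 = 26
  P[4] = -1 + 29 = 28
  P[5] = 10 + 29 = 39

Answer: [19, 28, 18, 26, 28, 39]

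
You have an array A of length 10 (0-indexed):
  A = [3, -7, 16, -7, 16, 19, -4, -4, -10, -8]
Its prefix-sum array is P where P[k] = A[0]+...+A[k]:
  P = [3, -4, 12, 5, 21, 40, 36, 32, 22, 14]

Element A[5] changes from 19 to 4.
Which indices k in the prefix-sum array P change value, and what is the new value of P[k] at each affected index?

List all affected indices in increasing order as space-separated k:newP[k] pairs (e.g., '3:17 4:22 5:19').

Answer: 5:25 6:21 7:17 8:7 9:-1

Derivation:
P[k] = A[0] + ... + A[k]
P[k] includes A[5] iff k >= 5
Affected indices: 5, 6, ..., 9; delta = -15
  P[5]: 40 + -15 = 25
  P[6]: 36 + -15 = 21
  P[7]: 32 + -15 = 17
  P[8]: 22 + -15 = 7
  P[9]: 14 + -15 = -1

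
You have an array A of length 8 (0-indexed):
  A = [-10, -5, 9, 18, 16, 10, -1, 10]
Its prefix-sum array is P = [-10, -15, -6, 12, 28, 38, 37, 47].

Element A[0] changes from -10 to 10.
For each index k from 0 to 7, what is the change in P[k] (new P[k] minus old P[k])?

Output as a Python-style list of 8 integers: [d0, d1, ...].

Element change: A[0] -10 -> 10, delta = 20
For k < 0: P[k] unchanged, delta_P[k] = 0
For k >= 0: P[k] shifts by exactly 20
Delta array: [20, 20, 20, 20, 20, 20, 20, 20]

Answer: [20, 20, 20, 20, 20, 20, 20, 20]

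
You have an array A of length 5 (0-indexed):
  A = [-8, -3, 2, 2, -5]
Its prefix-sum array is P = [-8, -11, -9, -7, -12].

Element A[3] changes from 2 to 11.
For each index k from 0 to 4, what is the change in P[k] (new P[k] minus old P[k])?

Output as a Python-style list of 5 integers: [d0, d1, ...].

Element change: A[3] 2 -> 11, delta = 9
For k < 3: P[k] unchanged, delta_P[k] = 0
For k >= 3: P[k] shifts by exactly 9
Delta array: [0, 0, 0, 9, 9]

Answer: [0, 0, 0, 9, 9]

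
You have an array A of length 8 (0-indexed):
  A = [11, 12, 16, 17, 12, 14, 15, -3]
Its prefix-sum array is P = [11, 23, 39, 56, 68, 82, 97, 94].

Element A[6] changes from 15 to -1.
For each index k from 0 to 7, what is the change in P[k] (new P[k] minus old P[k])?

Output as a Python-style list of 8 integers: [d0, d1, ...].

Element change: A[6] 15 -> -1, delta = -16
For k < 6: P[k] unchanged, delta_P[k] = 0
For k >= 6: P[k] shifts by exactly -16
Delta array: [0, 0, 0, 0, 0, 0, -16, -16]

Answer: [0, 0, 0, 0, 0, 0, -16, -16]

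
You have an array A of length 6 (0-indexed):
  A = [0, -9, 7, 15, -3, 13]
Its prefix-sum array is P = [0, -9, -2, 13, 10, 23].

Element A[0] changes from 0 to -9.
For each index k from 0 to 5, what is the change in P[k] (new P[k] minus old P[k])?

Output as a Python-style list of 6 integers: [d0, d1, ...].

Element change: A[0] 0 -> -9, delta = -9
For k < 0: P[k] unchanged, delta_P[k] = 0
For k >= 0: P[k] shifts by exactly -9
Delta array: [-9, -9, -9, -9, -9, -9]

Answer: [-9, -9, -9, -9, -9, -9]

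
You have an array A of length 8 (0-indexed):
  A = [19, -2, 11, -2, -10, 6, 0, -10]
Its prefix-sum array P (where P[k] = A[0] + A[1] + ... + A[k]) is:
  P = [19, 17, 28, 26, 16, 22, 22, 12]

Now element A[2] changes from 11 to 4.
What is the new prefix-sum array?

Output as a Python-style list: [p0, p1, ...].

Change: A[2] 11 -> 4, delta = -7
P[k] for k < 2: unchanged (A[2] not included)
P[k] for k >= 2: shift by delta = -7
  P[0] = 19 + 0 = 19
  P[1] = 17 + 0 = 17
  P[2] = 28 + -7 = 21
  P[3] = 26 + -7 = 19
  P[4] = 16 + -7 = 9
  P[5] = 22 + -7 = 15
  P[6] = 22 + -7 = 15
  P[7] = 12 + -7 = 5

Answer: [19, 17, 21, 19, 9, 15, 15, 5]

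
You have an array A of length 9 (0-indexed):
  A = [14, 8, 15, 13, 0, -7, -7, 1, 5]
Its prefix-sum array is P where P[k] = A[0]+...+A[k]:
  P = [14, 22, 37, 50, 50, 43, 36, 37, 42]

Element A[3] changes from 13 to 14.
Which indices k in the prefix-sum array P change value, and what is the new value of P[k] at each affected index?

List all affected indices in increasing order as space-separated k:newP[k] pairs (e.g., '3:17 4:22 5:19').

P[k] = A[0] + ... + A[k]
P[k] includes A[3] iff k >= 3
Affected indices: 3, 4, ..., 8; delta = 1
  P[3]: 50 + 1 = 51
  P[4]: 50 + 1 = 51
  P[5]: 43 + 1 = 44
  P[6]: 36 + 1 = 37
  P[7]: 37 + 1 = 38
  P[8]: 42 + 1 = 43

Answer: 3:51 4:51 5:44 6:37 7:38 8:43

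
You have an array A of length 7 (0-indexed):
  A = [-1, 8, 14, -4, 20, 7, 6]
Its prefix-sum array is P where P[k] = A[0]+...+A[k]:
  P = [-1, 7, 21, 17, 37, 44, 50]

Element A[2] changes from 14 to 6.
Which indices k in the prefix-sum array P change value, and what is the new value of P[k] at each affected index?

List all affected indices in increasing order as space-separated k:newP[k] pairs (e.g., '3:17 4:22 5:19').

Answer: 2:13 3:9 4:29 5:36 6:42

Derivation:
P[k] = A[0] + ... + A[k]
P[k] includes A[2] iff k >= 2
Affected indices: 2, 3, ..., 6; delta = -8
  P[2]: 21 + -8 = 13
  P[3]: 17 + -8 = 9
  P[4]: 37 + -8 = 29
  P[5]: 44 + -8 = 36
  P[6]: 50 + -8 = 42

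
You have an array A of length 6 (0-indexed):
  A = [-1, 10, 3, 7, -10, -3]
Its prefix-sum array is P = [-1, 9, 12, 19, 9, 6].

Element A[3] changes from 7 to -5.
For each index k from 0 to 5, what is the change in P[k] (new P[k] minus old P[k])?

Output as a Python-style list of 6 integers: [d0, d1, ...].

Element change: A[3] 7 -> -5, delta = -12
For k < 3: P[k] unchanged, delta_P[k] = 0
For k >= 3: P[k] shifts by exactly -12
Delta array: [0, 0, 0, -12, -12, -12]

Answer: [0, 0, 0, -12, -12, -12]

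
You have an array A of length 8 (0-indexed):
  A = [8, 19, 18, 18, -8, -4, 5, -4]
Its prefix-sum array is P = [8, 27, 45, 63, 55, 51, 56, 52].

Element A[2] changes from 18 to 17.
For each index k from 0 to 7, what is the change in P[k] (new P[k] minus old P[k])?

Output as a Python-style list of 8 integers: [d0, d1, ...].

Answer: [0, 0, -1, -1, -1, -1, -1, -1]

Derivation:
Element change: A[2] 18 -> 17, delta = -1
For k < 2: P[k] unchanged, delta_P[k] = 0
For k >= 2: P[k] shifts by exactly -1
Delta array: [0, 0, -1, -1, -1, -1, -1, -1]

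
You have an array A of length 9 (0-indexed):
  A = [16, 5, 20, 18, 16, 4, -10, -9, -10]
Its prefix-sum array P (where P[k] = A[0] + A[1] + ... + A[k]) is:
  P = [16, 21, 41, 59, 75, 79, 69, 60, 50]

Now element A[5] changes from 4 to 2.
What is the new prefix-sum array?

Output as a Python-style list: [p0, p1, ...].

Answer: [16, 21, 41, 59, 75, 77, 67, 58, 48]

Derivation:
Change: A[5] 4 -> 2, delta = -2
P[k] for k < 5: unchanged (A[5] not included)
P[k] for k >= 5: shift by delta = -2
  P[0] = 16 + 0 = 16
  P[1] = 21 + 0 = 21
  P[2] = 41 + 0 = 41
  P[3] = 59 + 0 = 59
  P[4] = 75 + 0 = 75
  P[5] = 79 + -2 = 77
  P[6] = 69 + -2 = 67
  P[7] = 60 + -2 = 58
  P[8] = 50 + -2 = 48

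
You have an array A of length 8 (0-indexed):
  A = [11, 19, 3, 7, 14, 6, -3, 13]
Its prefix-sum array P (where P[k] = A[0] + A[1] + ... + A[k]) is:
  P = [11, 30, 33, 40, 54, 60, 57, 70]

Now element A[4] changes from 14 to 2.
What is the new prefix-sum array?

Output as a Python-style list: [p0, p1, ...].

Change: A[4] 14 -> 2, delta = -12
P[k] for k < 4: unchanged (A[4] not included)
P[k] for k >= 4: shift by delta = -12
  P[0] = 11 + 0 = 11
  P[1] = 30 + 0 = 30
  P[2] = 33 + 0 = 33
  P[3] = 40 + 0 = 40
  P[4] = 54 + -12 = 42
  P[5] = 60 + -12 = 48
  P[6] = 57 + -12 = 45
  P[7] = 70 + -12 = 58

Answer: [11, 30, 33, 40, 42, 48, 45, 58]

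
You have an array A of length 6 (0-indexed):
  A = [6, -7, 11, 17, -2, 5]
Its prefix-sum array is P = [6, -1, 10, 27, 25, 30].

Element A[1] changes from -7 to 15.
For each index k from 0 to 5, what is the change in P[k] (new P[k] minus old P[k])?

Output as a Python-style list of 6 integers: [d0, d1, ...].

Answer: [0, 22, 22, 22, 22, 22]

Derivation:
Element change: A[1] -7 -> 15, delta = 22
For k < 1: P[k] unchanged, delta_P[k] = 0
For k >= 1: P[k] shifts by exactly 22
Delta array: [0, 22, 22, 22, 22, 22]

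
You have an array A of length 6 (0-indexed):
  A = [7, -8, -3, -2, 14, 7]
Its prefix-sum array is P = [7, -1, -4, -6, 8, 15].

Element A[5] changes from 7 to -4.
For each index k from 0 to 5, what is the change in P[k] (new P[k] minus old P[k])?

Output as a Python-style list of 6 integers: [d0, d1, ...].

Element change: A[5] 7 -> -4, delta = -11
For k < 5: P[k] unchanged, delta_P[k] = 0
For k >= 5: P[k] shifts by exactly -11
Delta array: [0, 0, 0, 0, 0, -11]

Answer: [0, 0, 0, 0, 0, -11]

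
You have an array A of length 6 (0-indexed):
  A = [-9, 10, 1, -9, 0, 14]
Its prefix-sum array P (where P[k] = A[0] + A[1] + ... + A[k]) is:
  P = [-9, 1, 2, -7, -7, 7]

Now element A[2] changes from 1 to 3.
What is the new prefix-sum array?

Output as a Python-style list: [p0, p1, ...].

Change: A[2] 1 -> 3, delta = 2
P[k] for k < 2: unchanged (A[2] not included)
P[k] for k >= 2: shift by delta = 2
  P[0] = -9 + 0 = -9
  P[1] = 1 + 0 = 1
  P[2] = 2 + 2 = 4
  P[3] = -7 + 2 = -5
  P[4] = -7 + 2 = -5
  P[5] = 7 + 2 = 9

Answer: [-9, 1, 4, -5, -5, 9]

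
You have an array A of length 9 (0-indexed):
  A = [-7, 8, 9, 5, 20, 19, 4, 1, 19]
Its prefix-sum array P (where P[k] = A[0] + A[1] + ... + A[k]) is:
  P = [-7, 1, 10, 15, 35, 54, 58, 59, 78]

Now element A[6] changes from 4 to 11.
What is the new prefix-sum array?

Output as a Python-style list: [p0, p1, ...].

Answer: [-7, 1, 10, 15, 35, 54, 65, 66, 85]

Derivation:
Change: A[6] 4 -> 11, delta = 7
P[k] for k < 6: unchanged (A[6] not included)
P[k] for k >= 6: shift by delta = 7
  P[0] = -7 + 0 = -7
  P[1] = 1 + 0 = 1
  P[2] = 10 + 0 = 10
  P[3] = 15 + 0 = 15
  P[4] = 35 + 0 = 35
  P[5] = 54 + 0 = 54
  P[6] = 58 + 7 = 65
  P[7] = 59 + 7 = 66
  P[8] = 78 + 7 = 85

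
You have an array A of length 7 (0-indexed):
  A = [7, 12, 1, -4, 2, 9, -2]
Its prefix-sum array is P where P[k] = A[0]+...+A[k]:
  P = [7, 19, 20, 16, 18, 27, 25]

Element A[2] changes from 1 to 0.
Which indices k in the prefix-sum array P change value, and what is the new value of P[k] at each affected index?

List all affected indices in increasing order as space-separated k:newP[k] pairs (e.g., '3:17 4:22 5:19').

P[k] = A[0] + ... + A[k]
P[k] includes A[2] iff k >= 2
Affected indices: 2, 3, ..., 6; delta = -1
  P[2]: 20 + -1 = 19
  P[3]: 16 + -1 = 15
  P[4]: 18 + -1 = 17
  P[5]: 27 + -1 = 26
  P[6]: 25 + -1 = 24

Answer: 2:19 3:15 4:17 5:26 6:24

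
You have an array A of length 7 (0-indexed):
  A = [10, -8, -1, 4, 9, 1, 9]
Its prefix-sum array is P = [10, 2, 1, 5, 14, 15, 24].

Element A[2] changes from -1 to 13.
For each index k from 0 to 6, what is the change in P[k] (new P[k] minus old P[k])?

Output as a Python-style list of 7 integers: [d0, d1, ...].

Element change: A[2] -1 -> 13, delta = 14
For k < 2: P[k] unchanged, delta_P[k] = 0
For k >= 2: P[k] shifts by exactly 14
Delta array: [0, 0, 14, 14, 14, 14, 14]

Answer: [0, 0, 14, 14, 14, 14, 14]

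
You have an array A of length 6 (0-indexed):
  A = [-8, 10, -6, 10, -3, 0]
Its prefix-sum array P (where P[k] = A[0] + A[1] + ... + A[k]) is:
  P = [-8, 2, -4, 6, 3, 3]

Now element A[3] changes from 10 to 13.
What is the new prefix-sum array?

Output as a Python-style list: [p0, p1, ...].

Answer: [-8, 2, -4, 9, 6, 6]

Derivation:
Change: A[3] 10 -> 13, delta = 3
P[k] for k < 3: unchanged (A[3] not included)
P[k] for k >= 3: shift by delta = 3
  P[0] = -8 + 0 = -8
  P[1] = 2 + 0 = 2
  P[2] = -4 + 0 = -4
  P[3] = 6 + 3 = 9
  P[4] = 3 + 3 = 6
  P[5] = 3 + 3 = 6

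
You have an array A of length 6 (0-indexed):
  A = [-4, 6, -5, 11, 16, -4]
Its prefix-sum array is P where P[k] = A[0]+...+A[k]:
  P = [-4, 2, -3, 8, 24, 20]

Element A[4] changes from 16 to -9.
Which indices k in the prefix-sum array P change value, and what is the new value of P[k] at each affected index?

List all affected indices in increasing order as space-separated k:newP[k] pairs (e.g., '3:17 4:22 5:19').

P[k] = A[0] + ... + A[k]
P[k] includes A[4] iff k >= 4
Affected indices: 4, 5, ..., 5; delta = -25
  P[4]: 24 + -25 = -1
  P[5]: 20 + -25 = -5

Answer: 4:-1 5:-5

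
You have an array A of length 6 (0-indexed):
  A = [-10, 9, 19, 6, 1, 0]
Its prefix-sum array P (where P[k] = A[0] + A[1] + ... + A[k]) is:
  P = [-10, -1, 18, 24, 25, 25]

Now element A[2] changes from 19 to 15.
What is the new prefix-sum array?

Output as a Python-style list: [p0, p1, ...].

Change: A[2] 19 -> 15, delta = -4
P[k] for k < 2: unchanged (A[2] not included)
P[k] for k >= 2: shift by delta = -4
  P[0] = -10 + 0 = -10
  P[1] = -1 + 0 = -1
  P[2] = 18 + -4 = 14
  P[3] = 24 + -4 = 20
  P[4] = 25 + -4 = 21
  P[5] = 25 + -4 = 21

Answer: [-10, -1, 14, 20, 21, 21]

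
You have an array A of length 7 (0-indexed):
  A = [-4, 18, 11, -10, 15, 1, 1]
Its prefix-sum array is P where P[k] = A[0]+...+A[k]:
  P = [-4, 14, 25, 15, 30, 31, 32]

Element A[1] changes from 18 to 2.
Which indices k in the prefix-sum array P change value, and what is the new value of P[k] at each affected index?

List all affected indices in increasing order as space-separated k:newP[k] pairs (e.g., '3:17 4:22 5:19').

Answer: 1:-2 2:9 3:-1 4:14 5:15 6:16

Derivation:
P[k] = A[0] + ... + A[k]
P[k] includes A[1] iff k >= 1
Affected indices: 1, 2, ..., 6; delta = -16
  P[1]: 14 + -16 = -2
  P[2]: 25 + -16 = 9
  P[3]: 15 + -16 = -1
  P[4]: 30 + -16 = 14
  P[5]: 31 + -16 = 15
  P[6]: 32 + -16 = 16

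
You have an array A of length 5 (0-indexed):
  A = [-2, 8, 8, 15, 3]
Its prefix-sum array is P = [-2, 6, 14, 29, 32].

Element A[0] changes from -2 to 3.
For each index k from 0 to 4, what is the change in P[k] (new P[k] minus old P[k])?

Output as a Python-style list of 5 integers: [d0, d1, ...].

Answer: [5, 5, 5, 5, 5]

Derivation:
Element change: A[0] -2 -> 3, delta = 5
For k < 0: P[k] unchanged, delta_P[k] = 0
For k >= 0: P[k] shifts by exactly 5
Delta array: [5, 5, 5, 5, 5]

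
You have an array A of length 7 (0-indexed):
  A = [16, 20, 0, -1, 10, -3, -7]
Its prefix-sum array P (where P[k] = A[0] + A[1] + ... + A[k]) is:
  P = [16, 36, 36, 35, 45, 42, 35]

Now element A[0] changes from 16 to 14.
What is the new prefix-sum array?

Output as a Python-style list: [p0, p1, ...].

Change: A[0] 16 -> 14, delta = -2
P[k] for k < 0: unchanged (A[0] not included)
P[k] for k >= 0: shift by delta = -2
  P[0] = 16 + -2 = 14
  P[1] = 36 + -2 = 34
  P[2] = 36 + -2 = 34
  P[3] = 35 + -2 = 33
  P[4] = 45 + -2 = 43
  P[5] = 42 + -2 = 40
  P[6] = 35 + -2 = 33

Answer: [14, 34, 34, 33, 43, 40, 33]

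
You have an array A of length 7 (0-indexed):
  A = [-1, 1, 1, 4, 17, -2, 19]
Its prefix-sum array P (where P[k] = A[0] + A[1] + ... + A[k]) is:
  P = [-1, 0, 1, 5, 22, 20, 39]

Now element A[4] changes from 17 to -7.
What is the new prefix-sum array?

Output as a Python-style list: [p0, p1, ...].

Change: A[4] 17 -> -7, delta = -24
P[k] for k < 4: unchanged (A[4] not included)
P[k] for k >= 4: shift by delta = -24
  P[0] = -1 + 0 = -1
  P[1] = 0 + 0 = 0
  P[2] = 1 + 0 = 1
  P[3] = 5 + 0 = 5
  P[4] = 22 + -24 = -2
  P[5] = 20 + -24 = -4
  P[6] = 39 + -24 = 15

Answer: [-1, 0, 1, 5, -2, -4, 15]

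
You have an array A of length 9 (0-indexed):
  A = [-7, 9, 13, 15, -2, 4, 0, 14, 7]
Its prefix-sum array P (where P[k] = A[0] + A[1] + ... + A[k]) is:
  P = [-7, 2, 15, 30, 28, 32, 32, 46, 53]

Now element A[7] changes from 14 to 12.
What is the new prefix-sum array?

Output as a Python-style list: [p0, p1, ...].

Answer: [-7, 2, 15, 30, 28, 32, 32, 44, 51]

Derivation:
Change: A[7] 14 -> 12, delta = -2
P[k] for k < 7: unchanged (A[7] not included)
P[k] for k >= 7: shift by delta = -2
  P[0] = -7 + 0 = -7
  P[1] = 2 + 0 = 2
  P[2] = 15 + 0 = 15
  P[3] = 30 + 0 = 30
  P[4] = 28 + 0 = 28
  P[5] = 32 + 0 = 32
  P[6] = 32 + 0 = 32
  P[7] = 46 + -2 = 44
  P[8] = 53 + -2 = 51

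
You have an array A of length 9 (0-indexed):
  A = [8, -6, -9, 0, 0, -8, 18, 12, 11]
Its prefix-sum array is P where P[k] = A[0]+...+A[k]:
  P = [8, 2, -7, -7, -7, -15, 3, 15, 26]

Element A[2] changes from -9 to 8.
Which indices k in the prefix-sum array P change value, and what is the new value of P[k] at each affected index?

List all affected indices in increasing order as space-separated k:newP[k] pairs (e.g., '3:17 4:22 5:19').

P[k] = A[0] + ... + A[k]
P[k] includes A[2] iff k >= 2
Affected indices: 2, 3, ..., 8; delta = 17
  P[2]: -7 + 17 = 10
  P[3]: -7 + 17 = 10
  P[4]: -7 + 17 = 10
  P[5]: -15 + 17 = 2
  P[6]: 3 + 17 = 20
  P[7]: 15 + 17 = 32
  P[8]: 26 + 17 = 43

Answer: 2:10 3:10 4:10 5:2 6:20 7:32 8:43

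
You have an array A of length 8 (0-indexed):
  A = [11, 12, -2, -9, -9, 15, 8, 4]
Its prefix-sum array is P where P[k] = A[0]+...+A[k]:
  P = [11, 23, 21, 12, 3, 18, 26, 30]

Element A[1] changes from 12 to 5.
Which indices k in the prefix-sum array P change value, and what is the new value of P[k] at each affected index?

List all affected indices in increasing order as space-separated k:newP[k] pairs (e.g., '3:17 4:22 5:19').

Answer: 1:16 2:14 3:5 4:-4 5:11 6:19 7:23

Derivation:
P[k] = A[0] + ... + A[k]
P[k] includes A[1] iff k >= 1
Affected indices: 1, 2, ..., 7; delta = -7
  P[1]: 23 + -7 = 16
  P[2]: 21 + -7 = 14
  P[3]: 12 + -7 = 5
  P[4]: 3 + -7 = -4
  P[5]: 18 + -7 = 11
  P[6]: 26 + -7 = 19
  P[7]: 30 + -7 = 23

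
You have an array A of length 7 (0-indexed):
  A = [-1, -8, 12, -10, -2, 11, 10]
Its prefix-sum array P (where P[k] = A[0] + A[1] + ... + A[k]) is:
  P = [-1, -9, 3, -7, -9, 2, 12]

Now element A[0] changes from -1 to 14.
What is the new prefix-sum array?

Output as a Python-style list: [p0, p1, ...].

Answer: [14, 6, 18, 8, 6, 17, 27]

Derivation:
Change: A[0] -1 -> 14, delta = 15
P[k] for k < 0: unchanged (A[0] not included)
P[k] for k >= 0: shift by delta = 15
  P[0] = -1 + 15 = 14
  P[1] = -9 + 15 = 6
  P[2] = 3 + 15 = 18
  P[3] = -7 + 15 = 8
  P[4] = -9 + 15 = 6
  P[5] = 2 + 15 = 17
  P[6] = 12 + 15 = 27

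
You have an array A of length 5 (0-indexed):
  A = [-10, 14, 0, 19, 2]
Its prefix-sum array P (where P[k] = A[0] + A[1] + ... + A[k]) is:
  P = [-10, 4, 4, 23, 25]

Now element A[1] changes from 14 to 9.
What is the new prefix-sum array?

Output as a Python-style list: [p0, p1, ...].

Answer: [-10, -1, -1, 18, 20]

Derivation:
Change: A[1] 14 -> 9, delta = -5
P[k] for k < 1: unchanged (A[1] not included)
P[k] for k >= 1: shift by delta = -5
  P[0] = -10 + 0 = -10
  P[1] = 4 + -5 = -1
  P[2] = 4 + -5 = -1
  P[3] = 23 + -5 = 18
  P[4] = 25 + -5 = 20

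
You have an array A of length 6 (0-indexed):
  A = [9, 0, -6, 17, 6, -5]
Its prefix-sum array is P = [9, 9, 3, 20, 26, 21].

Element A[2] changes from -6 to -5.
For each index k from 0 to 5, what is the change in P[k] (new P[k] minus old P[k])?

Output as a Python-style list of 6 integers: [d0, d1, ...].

Answer: [0, 0, 1, 1, 1, 1]

Derivation:
Element change: A[2] -6 -> -5, delta = 1
For k < 2: P[k] unchanged, delta_P[k] = 0
For k >= 2: P[k] shifts by exactly 1
Delta array: [0, 0, 1, 1, 1, 1]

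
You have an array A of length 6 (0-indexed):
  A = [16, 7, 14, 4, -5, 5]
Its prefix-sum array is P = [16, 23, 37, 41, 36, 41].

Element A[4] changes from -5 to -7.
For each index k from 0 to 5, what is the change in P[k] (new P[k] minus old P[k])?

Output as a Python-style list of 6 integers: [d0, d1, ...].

Element change: A[4] -5 -> -7, delta = -2
For k < 4: P[k] unchanged, delta_P[k] = 0
For k >= 4: P[k] shifts by exactly -2
Delta array: [0, 0, 0, 0, -2, -2]

Answer: [0, 0, 0, 0, -2, -2]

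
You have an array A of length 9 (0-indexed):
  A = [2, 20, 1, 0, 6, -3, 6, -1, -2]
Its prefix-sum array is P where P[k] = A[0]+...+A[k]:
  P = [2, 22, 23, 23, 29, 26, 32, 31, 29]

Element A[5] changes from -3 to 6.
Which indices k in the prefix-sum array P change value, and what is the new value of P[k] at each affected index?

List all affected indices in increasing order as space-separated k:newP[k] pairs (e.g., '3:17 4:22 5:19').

P[k] = A[0] + ... + A[k]
P[k] includes A[5] iff k >= 5
Affected indices: 5, 6, ..., 8; delta = 9
  P[5]: 26 + 9 = 35
  P[6]: 32 + 9 = 41
  P[7]: 31 + 9 = 40
  P[8]: 29 + 9 = 38

Answer: 5:35 6:41 7:40 8:38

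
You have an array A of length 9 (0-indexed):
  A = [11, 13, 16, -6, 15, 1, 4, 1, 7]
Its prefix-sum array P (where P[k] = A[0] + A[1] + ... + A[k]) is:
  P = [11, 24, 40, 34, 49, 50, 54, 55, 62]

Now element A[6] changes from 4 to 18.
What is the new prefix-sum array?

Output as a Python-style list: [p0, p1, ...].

Change: A[6] 4 -> 18, delta = 14
P[k] for k < 6: unchanged (A[6] not included)
P[k] for k >= 6: shift by delta = 14
  P[0] = 11 + 0 = 11
  P[1] = 24 + 0 = 24
  P[2] = 40 + 0 = 40
  P[3] = 34 + 0 = 34
  P[4] = 49 + 0 = 49
  P[5] = 50 + 0 = 50
  P[6] = 54 + 14 = 68
  P[7] = 55 + 14 = 69
  P[8] = 62 + 14 = 76

Answer: [11, 24, 40, 34, 49, 50, 68, 69, 76]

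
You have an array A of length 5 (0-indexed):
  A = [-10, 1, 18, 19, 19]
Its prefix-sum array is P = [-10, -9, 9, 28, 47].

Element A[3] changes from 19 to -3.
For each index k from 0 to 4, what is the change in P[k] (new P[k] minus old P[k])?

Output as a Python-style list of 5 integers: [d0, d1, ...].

Element change: A[3] 19 -> -3, delta = -22
For k < 3: P[k] unchanged, delta_P[k] = 0
For k >= 3: P[k] shifts by exactly -22
Delta array: [0, 0, 0, -22, -22]

Answer: [0, 0, 0, -22, -22]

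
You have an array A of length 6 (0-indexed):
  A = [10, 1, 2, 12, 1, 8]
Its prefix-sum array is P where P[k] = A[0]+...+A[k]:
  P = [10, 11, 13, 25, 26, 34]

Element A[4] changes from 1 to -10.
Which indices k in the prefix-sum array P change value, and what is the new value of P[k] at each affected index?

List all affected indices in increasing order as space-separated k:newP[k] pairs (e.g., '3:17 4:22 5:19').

Answer: 4:15 5:23

Derivation:
P[k] = A[0] + ... + A[k]
P[k] includes A[4] iff k >= 4
Affected indices: 4, 5, ..., 5; delta = -11
  P[4]: 26 + -11 = 15
  P[5]: 34 + -11 = 23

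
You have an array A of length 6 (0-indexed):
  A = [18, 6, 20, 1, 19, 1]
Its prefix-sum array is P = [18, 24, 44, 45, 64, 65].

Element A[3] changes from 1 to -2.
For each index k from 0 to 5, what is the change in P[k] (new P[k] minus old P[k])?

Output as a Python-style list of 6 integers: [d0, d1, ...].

Element change: A[3] 1 -> -2, delta = -3
For k < 3: P[k] unchanged, delta_P[k] = 0
For k >= 3: P[k] shifts by exactly -3
Delta array: [0, 0, 0, -3, -3, -3]

Answer: [0, 0, 0, -3, -3, -3]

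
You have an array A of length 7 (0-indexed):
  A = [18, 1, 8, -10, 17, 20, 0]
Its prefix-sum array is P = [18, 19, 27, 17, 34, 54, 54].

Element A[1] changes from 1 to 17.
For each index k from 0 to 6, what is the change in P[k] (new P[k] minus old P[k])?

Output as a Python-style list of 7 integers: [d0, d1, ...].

Answer: [0, 16, 16, 16, 16, 16, 16]

Derivation:
Element change: A[1] 1 -> 17, delta = 16
For k < 1: P[k] unchanged, delta_P[k] = 0
For k >= 1: P[k] shifts by exactly 16
Delta array: [0, 16, 16, 16, 16, 16, 16]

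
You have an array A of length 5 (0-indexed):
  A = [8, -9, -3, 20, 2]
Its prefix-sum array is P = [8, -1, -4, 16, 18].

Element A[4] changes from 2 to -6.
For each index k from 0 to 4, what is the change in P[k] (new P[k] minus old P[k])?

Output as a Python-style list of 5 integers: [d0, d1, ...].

Answer: [0, 0, 0, 0, -8]

Derivation:
Element change: A[4] 2 -> -6, delta = -8
For k < 4: P[k] unchanged, delta_P[k] = 0
For k >= 4: P[k] shifts by exactly -8
Delta array: [0, 0, 0, 0, -8]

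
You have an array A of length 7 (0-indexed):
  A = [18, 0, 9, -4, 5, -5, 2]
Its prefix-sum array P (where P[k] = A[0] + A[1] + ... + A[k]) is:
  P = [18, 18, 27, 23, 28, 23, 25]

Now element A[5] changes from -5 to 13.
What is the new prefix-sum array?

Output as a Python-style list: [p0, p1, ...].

Answer: [18, 18, 27, 23, 28, 41, 43]

Derivation:
Change: A[5] -5 -> 13, delta = 18
P[k] for k < 5: unchanged (A[5] not included)
P[k] for k >= 5: shift by delta = 18
  P[0] = 18 + 0 = 18
  P[1] = 18 + 0 = 18
  P[2] = 27 + 0 = 27
  P[3] = 23 + 0 = 23
  P[4] = 28 + 0 = 28
  P[5] = 23 + 18 = 41
  P[6] = 25 + 18 = 43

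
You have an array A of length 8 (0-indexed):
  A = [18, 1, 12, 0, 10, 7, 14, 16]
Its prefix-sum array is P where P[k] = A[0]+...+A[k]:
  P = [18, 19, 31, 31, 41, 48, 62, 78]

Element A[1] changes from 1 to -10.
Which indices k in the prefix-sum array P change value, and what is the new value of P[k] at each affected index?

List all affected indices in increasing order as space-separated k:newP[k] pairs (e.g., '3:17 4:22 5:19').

Answer: 1:8 2:20 3:20 4:30 5:37 6:51 7:67

Derivation:
P[k] = A[0] + ... + A[k]
P[k] includes A[1] iff k >= 1
Affected indices: 1, 2, ..., 7; delta = -11
  P[1]: 19 + -11 = 8
  P[2]: 31 + -11 = 20
  P[3]: 31 + -11 = 20
  P[4]: 41 + -11 = 30
  P[5]: 48 + -11 = 37
  P[6]: 62 + -11 = 51
  P[7]: 78 + -11 = 67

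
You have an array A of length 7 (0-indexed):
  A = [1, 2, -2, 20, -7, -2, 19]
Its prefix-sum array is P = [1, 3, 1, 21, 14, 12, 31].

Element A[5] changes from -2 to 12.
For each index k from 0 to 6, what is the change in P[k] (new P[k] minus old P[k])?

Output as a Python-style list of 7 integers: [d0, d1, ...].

Element change: A[5] -2 -> 12, delta = 14
For k < 5: P[k] unchanged, delta_P[k] = 0
For k >= 5: P[k] shifts by exactly 14
Delta array: [0, 0, 0, 0, 0, 14, 14]

Answer: [0, 0, 0, 0, 0, 14, 14]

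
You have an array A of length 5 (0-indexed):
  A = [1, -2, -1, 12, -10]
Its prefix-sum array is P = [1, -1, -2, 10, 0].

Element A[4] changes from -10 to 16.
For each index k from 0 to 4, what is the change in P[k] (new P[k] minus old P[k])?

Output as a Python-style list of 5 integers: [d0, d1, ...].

Answer: [0, 0, 0, 0, 26]

Derivation:
Element change: A[4] -10 -> 16, delta = 26
For k < 4: P[k] unchanged, delta_P[k] = 0
For k >= 4: P[k] shifts by exactly 26
Delta array: [0, 0, 0, 0, 26]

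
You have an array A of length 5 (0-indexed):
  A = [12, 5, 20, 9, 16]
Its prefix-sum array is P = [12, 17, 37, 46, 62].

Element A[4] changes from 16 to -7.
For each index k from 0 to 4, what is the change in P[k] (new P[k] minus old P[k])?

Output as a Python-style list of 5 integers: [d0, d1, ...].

Element change: A[4] 16 -> -7, delta = -23
For k < 4: P[k] unchanged, delta_P[k] = 0
For k >= 4: P[k] shifts by exactly -23
Delta array: [0, 0, 0, 0, -23]

Answer: [0, 0, 0, 0, -23]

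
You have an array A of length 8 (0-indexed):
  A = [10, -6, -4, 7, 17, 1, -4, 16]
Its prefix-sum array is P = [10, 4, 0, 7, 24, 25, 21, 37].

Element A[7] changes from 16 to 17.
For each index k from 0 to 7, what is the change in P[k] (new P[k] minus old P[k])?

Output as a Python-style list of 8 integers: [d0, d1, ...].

Element change: A[7] 16 -> 17, delta = 1
For k < 7: P[k] unchanged, delta_P[k] = 0
For k >= 7: P[k] shifts by exactly 1
Delta array: [0, 0, 0, 0, 0, 0, 0, 1]

Answer: [0, 0, 0, 0, 0, 0, 0, 1]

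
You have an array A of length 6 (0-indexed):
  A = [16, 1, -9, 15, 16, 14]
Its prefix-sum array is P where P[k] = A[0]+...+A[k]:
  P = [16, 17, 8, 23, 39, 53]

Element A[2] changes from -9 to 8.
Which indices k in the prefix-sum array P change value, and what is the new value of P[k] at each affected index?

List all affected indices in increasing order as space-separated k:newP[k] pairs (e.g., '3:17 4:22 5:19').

Answer: 2:25 3:40 4:56 5:70

Derivation:
P[k] = A[0] + ... + A[k]
P[k] includes A[2] iff k >= 2
Affected indices: 2, 3, ..., 5; delta = 17
  P[2]: 8 + 17 = 25
  P[3]: 23 + 17 = 40
  P[4]: 39 + 17 = 56
  P[5]: 53 + 17 = 70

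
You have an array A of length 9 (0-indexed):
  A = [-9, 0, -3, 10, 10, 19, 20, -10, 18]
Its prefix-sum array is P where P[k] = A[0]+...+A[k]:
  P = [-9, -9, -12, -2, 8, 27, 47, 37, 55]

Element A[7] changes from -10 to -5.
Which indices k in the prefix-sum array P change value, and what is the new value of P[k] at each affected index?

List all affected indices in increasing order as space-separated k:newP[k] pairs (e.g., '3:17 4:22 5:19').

Answer: 7:42 8:60

Derivation:
P[k] = A[0] + ... + A[k]
P[k] includes A[7] iff k >= 7
Affected indices: 7, 8, ..., 8; delta = 5
  P[7]: 37 + 5 = 42
  P[8]: 55 + 5 = 60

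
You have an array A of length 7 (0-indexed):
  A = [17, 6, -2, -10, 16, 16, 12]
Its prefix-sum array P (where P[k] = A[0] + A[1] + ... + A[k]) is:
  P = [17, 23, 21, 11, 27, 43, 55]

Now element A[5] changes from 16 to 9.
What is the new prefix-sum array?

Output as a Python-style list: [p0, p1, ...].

Change: A[5] 16 -> 9, delta = -7
P[k] for k < 5: unchanged (A[5] not included)
P[k] for k >= 5: shift by delta = -7
  P[0] = 17 + 0 = 17
  P[1] = 23 + 0 = 23
  P[2] = 21 + 0 = 21
  P[3] = 11 + 0 = 11
  P[4] = 27 + 0 = 27
  P[5] = 43 + -7 = 36
  P[6] = 55 + -7 = 48

Answer: [17, 23, 21, 11, 27, 36, 48]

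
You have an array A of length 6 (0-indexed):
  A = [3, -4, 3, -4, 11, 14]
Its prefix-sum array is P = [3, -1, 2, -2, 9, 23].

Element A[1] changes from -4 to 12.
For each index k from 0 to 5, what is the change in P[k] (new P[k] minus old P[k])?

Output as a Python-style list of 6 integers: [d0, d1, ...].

Element change: A[1] -4 -> 12, delta = 16
For k < 1: P[k] unchanged, delta_P[k] = 0
For k >= 1: P[k] shifts by exactly 16
Delta array: [0, 16, 16, 16, 16, 16]

Answer: [0, 16, 16, 16, 16, 16]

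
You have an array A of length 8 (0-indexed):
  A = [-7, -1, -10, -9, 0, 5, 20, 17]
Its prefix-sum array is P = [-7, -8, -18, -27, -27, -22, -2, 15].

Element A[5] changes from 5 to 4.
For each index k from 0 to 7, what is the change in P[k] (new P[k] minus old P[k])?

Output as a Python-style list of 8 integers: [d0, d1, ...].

Element change: A[5] 5 -> 4, delta = -1
For k < 5: P[k] unchanged, delta_P[k] = 0
For k >= 5: P[k] shifts by exactly -1
Delta array: [0, 0, 0, 0, 0, -1, -1, -1]

Answer: [0, 0, 0, 0, 0, -1, -1, -1]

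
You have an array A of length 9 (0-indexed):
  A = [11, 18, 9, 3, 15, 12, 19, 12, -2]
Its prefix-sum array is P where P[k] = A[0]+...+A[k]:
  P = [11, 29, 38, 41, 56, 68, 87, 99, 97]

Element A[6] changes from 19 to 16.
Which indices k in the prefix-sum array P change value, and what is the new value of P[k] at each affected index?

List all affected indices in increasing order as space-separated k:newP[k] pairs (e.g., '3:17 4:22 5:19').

Answer: 6:84 7:96 8:94

Derivation:
P[k] = A[0] + ... + A[k]
P[k] includes A[6] iff k >= 6
Affected indices: 6, 7, ..., 8; delta = -3
  P[6]: 87 + -3 = 84
  P[7]: 99 + -3 = 96
  P[8]: 97 + -3 = 94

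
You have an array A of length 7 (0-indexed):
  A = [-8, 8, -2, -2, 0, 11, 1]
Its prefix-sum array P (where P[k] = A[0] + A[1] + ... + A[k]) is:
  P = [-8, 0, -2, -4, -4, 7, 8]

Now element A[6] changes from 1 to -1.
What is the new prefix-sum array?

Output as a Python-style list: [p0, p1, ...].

Change: A[6] 1 -> -1, delta = -2
P[k] for k < 6: unchanged (A[6] not included)
P[k] for k >= 6: shift by delta = -2
  P[0] = -8 + 0 = -8
  P[1] = 0 + 0 = 0
  P[2] = -2 + 0 = -2
  P[3] = -4 + 0 = -4
  P[4] = -4 + 0 = -4
  P[5] = 7 + 0 = 7
  P[6] = 8 + -2 = 6

Answer: [-8, 0, -2, -4, -4, 7, 6]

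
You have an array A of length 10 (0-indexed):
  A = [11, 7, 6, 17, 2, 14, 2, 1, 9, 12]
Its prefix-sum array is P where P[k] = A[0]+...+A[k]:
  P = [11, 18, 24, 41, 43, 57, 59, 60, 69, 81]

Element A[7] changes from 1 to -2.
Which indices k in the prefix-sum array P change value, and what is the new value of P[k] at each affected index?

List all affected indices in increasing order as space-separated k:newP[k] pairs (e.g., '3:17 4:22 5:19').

P[k] = A[0] + ... + A[k]
P[k] includes A[7] iff k >= 7
Affected indices: 7, 8, ..., 9; delta = -3
  P[7]: 60 + -3 = 57
  P[8]: 69 + -3 = 66
  P[9]: 81 + -3 = 78

Answer: 7:57 8:66 9:78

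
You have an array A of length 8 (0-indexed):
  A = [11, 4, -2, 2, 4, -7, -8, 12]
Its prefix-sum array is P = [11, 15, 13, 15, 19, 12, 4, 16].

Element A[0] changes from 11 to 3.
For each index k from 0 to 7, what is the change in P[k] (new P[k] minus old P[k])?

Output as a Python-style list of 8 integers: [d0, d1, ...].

Element change: A[0] 11 -> 3, delta = -8
For k < 0: P[k] unchanged, delta_P[k] = 0
For k >= 0: P[k] shifts by exactly -8
Delta array: [-8, -8, -8, -8, -8, -8, -8, -8]

Answer: [-8, -8, -8, -8, -8, -8, -8, -8]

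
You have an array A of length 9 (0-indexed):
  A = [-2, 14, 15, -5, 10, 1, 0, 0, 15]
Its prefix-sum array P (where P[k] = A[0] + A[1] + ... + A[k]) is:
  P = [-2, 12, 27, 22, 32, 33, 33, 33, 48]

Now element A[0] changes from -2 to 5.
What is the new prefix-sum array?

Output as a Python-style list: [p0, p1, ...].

Answer: [5, 19, 34, 29, 39, 40, 40, 40, 55]

Derivation:
Change: A[0] -2 -> 5, delta = 7
P[k] for k < 0: unchanged (A[0] not included)
P[k] for k >= 0: shift by delta = 7
  P[0] = -2 + 7 = 5
  P[1] = 12 + 7 = 19
  P[2] = 27 + 7 = 34
  P[3] = 22 + 7 = 29
  P[4] = 32 + 7 = 39
  P[5] = 33 + 7 = 40
  P[6] = 33 + 7 = 40
  P[7] = 33 + 7 = 40
  P[8] = 48 + 7 = 55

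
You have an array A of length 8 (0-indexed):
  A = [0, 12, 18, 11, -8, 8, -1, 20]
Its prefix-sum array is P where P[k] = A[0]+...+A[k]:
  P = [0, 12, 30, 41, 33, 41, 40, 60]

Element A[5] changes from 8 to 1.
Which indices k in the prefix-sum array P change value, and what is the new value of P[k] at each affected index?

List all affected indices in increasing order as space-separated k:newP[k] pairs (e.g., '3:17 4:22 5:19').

P[k] = A[0] + ... + A[k]
P[k] includes A[5] iff k >= 5
Affected indices: 5, 6, ..., 7; delta = -7
  P[5]: 41 + -7 = 34
  P[6]: 40 + -7 = 33
  P[7]: 60 + -7 = 53

Answer: 5:34 6:33 7:53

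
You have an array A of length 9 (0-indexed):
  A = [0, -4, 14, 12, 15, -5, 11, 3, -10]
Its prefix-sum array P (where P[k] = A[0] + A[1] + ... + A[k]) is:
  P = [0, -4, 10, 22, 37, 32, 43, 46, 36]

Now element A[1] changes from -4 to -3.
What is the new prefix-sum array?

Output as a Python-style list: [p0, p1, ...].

Change: A[1] -4 -> -3, delta = 1
P[k] for k < 1: unchanged (A[1] not included)
P[k] for k >= 1: shift by delta = 1
  P[0] = 0 + 0 = 0
  P[1] = -4 + 1 = -3
  P[2] = 10 + 1 = 11
  P[3] = 22 + 1 = 23
  P[4] = 37 + 1 = 38
  P[5] = 32 + 1 = 33
  P[6] = 43 + 1 = 44
  P[7] = 46 + 1 = 47
  P[8] = 36 + 1 = 37

Answer: [0, -3, 11, 23, 38, 33, 44, 47, 37]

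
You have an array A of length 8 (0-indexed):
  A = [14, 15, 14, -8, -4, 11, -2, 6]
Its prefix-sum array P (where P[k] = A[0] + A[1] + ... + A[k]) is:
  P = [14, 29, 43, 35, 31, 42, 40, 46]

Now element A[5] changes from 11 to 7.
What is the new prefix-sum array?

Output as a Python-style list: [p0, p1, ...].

Answer: [14, 29, 43, 35, 31, 38, 36, 42]

Derivation:
Change: A[5] 11 -> 7, delta = -4
P[k] for k < 5: unchanged (A[5] not included)
P[k] for k >= 5: shift by delta = -4
  P[0] = 14 + 0 = 14
  P[1] = 29 + 0 = 29
  P[2] = 43 + 0 = 43
  P[3] = 35 + 0 = 35
  P[4] = 31 + 0 = 31
  P[5] = 42 + -4 = 38
  P[6] = 40 + -4 = 36
  P[7] = 46 + -4 = 42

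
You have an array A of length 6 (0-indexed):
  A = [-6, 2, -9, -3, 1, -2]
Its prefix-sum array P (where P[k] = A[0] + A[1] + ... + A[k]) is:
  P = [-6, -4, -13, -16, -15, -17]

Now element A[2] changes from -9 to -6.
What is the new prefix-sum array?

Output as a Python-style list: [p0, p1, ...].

Answer: [-6, -4, -10, -13, -12, -14]

Derivation:
Change: A[2] -9 -> -6, delta = 3
P[k] for k < 2: unchanged (A[2] not included)
P[k] for k >= 2: shift by delta = 3
  P[0] = -6 + 0 = -6
  P[1] = -4 + 0 = -4
  P[2] = -13 + 3 = -10
  P[3] = -16 + 3 = -13
  P[4] = -15 + 3 = -12
  P[5] = -17 + 3 = -14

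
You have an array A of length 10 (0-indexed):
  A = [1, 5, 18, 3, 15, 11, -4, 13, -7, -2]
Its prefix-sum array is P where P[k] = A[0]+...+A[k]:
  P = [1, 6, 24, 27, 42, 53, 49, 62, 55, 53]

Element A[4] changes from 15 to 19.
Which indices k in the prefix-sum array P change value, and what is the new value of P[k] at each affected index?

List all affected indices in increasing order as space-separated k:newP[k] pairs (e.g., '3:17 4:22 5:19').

Answer: 4:46 5:57 6:53 7:66 8:59 9:57

Derivation:
P[k] = A[0] + ... + A[k]
P[k] includes A[4] iff k >= 4
Affected indices: 4, 5, ..., 9; delta = 4
  P[4]: 42 + 4 = 46
  P[5]: 53 + 4 = 57
  P[6]: 49 + 4 = 53
  P[7]: 62 + 4 = 66
  P[8]: 55 + 4 = 59
  P[9]: 53 + 4 = 57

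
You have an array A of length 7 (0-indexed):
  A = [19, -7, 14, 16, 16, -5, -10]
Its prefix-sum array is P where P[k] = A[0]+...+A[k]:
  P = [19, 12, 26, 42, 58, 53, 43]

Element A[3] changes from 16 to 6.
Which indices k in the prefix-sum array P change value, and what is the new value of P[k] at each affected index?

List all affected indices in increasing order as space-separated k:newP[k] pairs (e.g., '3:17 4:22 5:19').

P[k] = A[0] + ... + A[k]
P[k] includes A[3] iff k >= 3
Affected indices: 3, 4, ..., 6; delta = -10
  P[3]: 42 + -10 = 32
  P[4]: 58 + -10 = 48
  P[5]: 53 + -10 = 43
  P[6]: 43 + -10 = 33

Answer: 3:32 4:48 5:43 6:33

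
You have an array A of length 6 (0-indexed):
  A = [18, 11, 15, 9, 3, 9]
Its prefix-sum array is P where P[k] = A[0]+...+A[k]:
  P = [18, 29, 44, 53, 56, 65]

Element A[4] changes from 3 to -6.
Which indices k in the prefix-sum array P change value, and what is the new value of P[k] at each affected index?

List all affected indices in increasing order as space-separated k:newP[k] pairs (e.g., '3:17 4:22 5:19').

P[k] = A[0] + ... + A[k]
P[k] includes A[4] iff k >= 4
Affected indices: 4, 5, ..., 5; delta = -9
  P[4]: 56 + -9 = 47
  P[5]: 65 + -9 = 56

Answer: 4:47 5:56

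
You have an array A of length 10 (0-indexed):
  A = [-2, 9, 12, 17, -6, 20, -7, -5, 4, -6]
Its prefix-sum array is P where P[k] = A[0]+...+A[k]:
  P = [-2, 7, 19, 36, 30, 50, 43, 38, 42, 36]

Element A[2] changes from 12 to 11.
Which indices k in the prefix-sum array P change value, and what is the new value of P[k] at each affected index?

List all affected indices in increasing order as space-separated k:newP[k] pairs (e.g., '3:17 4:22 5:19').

P[k] = A[0] + ... + A[k]
P[k] includes A[2] iff k >= 2
Affected indices: 2, 3, ..., 9; delta = -1
  P[2]: 19 + -1 = 18
  P[3]: 36 + -1 = 35
  P[4]: 30 + -1 = 29
  P[5]: 50 + -1 = 49
  P[6]: 43 + -1 = 42
  P[7]: 38 + -1 = 37
  P[8]: 42 + -1 = 41
  P[9]: 36 + -1 = 35

Answer: 2:18 3:35 4:29 5:49 6:42 7:37 8:41 9:35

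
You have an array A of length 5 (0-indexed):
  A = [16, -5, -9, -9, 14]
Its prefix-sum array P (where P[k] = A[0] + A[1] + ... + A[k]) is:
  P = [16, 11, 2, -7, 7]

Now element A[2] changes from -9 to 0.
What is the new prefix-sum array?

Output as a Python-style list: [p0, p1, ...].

Answer: [16, 11, 11, 2, 16]

Derivation:
Change: A[2] -9 -> 0, delta = 9
P[k] for k < 2: unchanged (A[2] not included)
P[k] for k >= 2: shift by delta = 9
  P[0] = 16 + 0 = 16
  P[1] = 11 + 0 = 11
  P[2] = 2 + 9 = 11
  P[3] = -7 + 9 = 2
  P[4] = 7 + 9 = 16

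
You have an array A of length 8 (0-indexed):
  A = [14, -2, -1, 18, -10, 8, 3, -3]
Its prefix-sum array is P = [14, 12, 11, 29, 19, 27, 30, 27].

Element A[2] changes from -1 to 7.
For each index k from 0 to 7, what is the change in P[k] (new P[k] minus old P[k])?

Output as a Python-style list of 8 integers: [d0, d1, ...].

Answer: [0, 0, 8, 8, 8, 8, 8, 8]

Derivation:
Element change: A[2] -1 -> 7, delta = 8
For k < 2: P[k] unchanged, delta_P[k] = 0
For k >= 2: P[k] shifts by exactly 8
Delta array: [0, 0, 8, 8, 8, 8, 8, 8]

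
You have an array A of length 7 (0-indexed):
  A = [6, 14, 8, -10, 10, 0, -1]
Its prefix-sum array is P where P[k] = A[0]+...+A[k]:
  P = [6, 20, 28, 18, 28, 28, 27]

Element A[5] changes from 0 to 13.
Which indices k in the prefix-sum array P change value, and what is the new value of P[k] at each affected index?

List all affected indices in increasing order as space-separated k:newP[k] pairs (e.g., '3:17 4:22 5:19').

P[k] = A[0] + ... + A[k]
P[k] includes A[5] iff k >= 5
Affected indices: 5, 6, ..., 6; delta = 13
  P[5]: 28 + 13 = 41
  P[6]: 27 + 13 = 40

Answer: 5:41 6:40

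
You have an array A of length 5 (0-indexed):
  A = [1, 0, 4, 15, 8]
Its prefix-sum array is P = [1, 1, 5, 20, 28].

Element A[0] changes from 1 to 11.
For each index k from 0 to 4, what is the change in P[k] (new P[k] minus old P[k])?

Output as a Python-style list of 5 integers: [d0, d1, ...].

Answer: [10, 10, 10, 10, 10]

Derivation:
Element change: A[0] 1 -> 11, delta = 10
For k < 0: P[k] unchanged, delta_P[k] = 0
For k >= 0: P[k] shifts by exactly 10
Delta array: [10, 10, 10, 10, 10]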